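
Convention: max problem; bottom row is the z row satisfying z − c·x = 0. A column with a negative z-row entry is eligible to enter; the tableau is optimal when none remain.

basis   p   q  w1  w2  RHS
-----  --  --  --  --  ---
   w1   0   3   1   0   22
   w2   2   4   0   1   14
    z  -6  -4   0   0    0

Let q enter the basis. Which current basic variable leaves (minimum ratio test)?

w2

Column q entries and ratios — w1: 22/3 = 22/3; w2: 14/4 = 7/2.
Smallest ratio is 7/2 in the row of w2, so w2 leaves.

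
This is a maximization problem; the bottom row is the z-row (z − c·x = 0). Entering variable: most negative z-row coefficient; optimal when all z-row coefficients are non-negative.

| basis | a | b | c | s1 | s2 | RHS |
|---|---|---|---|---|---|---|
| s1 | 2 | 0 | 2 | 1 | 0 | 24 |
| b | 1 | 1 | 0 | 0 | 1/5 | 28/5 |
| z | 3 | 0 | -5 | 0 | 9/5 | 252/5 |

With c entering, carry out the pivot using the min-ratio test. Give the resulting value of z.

Ratio test on column c — row 1: 24/2 = 12; row 2: entry 0 ≤ 0. Minimum is 12 at row 1 (s1 leaves); pivot element 2.
Pivot on row 1; the z-row RHS becomes 252/5 − (-5)·12 = 552/5.

552/5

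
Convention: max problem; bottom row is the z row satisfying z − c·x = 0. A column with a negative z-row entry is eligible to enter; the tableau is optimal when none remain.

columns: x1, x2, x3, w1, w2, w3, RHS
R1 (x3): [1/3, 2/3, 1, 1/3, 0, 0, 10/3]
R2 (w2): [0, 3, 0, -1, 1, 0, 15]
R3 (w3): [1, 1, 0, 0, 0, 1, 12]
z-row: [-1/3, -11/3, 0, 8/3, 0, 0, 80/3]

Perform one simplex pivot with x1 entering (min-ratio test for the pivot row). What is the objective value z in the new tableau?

30

Ratio test on column x1 — row 1: (10/3)/(1/3) = 10; row 2: entry 0 ≤ 0; row 3: 12/1 = 12. Minimum is 10 at row 1 (x3 leaves); pivot element 1/3.
Pivot on row 1; the z-row RHS becomes 80/3 − (-1/3)·10 = 30.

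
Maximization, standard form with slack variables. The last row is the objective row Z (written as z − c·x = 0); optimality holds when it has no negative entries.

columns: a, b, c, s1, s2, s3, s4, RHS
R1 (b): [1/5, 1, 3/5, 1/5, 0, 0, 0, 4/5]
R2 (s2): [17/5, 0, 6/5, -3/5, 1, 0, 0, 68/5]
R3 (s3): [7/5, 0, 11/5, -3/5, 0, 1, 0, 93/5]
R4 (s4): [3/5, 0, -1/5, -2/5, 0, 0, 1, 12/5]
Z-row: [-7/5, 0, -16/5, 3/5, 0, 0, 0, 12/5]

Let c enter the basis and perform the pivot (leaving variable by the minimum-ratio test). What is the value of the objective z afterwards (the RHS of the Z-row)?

20/3

Ratio test on column c — row 1: (4/5)/(3/5) = 4/3; row 2: (68/5)/(6/5) = 34/3; row 3: (93/5)/(11/5) = 93/11; row 4: entry -1/5 ≤ 0. Minimum is 4/3 at row 1 (b leaves); pivot element 3/5.
Pivot on row 1; the Z-row RHS becomes 12/5 − (-16/5)·(4/3) = 20/3.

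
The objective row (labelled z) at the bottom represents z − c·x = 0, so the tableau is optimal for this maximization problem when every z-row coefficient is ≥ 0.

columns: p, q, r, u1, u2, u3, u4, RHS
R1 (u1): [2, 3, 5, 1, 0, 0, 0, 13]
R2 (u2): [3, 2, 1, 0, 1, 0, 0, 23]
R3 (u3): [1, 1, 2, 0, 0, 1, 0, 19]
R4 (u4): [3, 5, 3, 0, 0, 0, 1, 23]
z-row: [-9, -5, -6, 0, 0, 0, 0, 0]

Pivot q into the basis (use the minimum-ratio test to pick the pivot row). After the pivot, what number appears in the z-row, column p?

-17/3

Ratio test on column q — row 1: 13/3 = 13/3; row 2: 23/2 = 23/2; row 3: 19/1 = 19; row 4: 23/5 = 23/5. Minimum is 13/3 at row 1 (u1 leaves); pivot element 3.
Divide row 1 by 3; eliminate column q from the other rows.
z-row update in column p: -9 − (-5)·(2/3) = -17/3.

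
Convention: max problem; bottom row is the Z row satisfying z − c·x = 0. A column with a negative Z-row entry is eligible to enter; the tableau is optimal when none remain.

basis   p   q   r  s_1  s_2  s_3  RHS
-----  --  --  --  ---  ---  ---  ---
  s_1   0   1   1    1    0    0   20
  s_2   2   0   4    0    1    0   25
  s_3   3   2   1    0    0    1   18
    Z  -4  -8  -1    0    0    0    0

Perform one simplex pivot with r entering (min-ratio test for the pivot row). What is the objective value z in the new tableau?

Ratio test on column r — row 1: 20/1 = 20; row 2: 25/4 = 25/4; row 3: 18/1 = 18. Minimum is 25/4 at row 2 (s_2 leaves); pivot element 4.
Pivot on row 2; the Z-row RHS becomes 0 − (-1)·(25/4) = 25/4.

25/4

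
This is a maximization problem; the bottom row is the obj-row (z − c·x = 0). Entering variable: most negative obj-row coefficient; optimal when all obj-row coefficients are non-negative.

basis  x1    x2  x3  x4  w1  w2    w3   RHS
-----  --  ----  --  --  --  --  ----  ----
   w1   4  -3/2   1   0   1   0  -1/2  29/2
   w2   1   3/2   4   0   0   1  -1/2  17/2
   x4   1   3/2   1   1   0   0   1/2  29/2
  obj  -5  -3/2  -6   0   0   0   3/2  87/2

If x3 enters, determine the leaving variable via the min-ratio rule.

w2

Column x3 entries and ratios — w1: (29/2)/1 = 29/2; w2: (17/2)/4 = 17/8; x4: (29/2)/1 = 29/2.
Smallest ratio is 17/8 in the row of w2, so w2 leaves.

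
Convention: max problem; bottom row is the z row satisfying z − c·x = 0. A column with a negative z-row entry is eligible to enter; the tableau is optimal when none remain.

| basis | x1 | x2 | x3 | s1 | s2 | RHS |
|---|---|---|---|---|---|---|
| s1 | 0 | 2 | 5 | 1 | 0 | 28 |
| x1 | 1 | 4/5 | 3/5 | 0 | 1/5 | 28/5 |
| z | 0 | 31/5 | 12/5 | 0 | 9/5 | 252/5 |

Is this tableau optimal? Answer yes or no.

Every z-row coefficient is ≥ 0, so the tableau is optimal.

yes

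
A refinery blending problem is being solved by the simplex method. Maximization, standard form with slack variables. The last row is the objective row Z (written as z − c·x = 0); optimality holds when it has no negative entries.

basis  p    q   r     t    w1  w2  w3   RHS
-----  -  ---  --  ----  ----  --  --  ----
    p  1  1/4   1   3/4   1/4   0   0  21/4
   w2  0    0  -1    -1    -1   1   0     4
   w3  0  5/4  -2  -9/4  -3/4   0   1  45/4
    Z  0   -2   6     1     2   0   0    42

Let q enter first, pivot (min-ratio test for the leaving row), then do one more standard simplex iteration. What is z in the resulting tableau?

Ratio test on column q — row 1: (21/4)/(1/4) = 21; row 2: entry 0 ≤ 0; row 3: (45/4)/(5/4) = 9. Minimum is 9 at row 3 (w3 leaves); pivot element 5/4.
Pivot on row 3; the Z-row RHS becomes 42 − (-2)·9 = 60.
Next entering variable (most negative Z-row entry -13/5): t.
Ratio test on column t — row 1: 3/(6/5) = 5/2; row 2: entry -1 ≤ 0; row 3: entry -9/5 ≤ 0. Minimum is 5/2 at row 1 (p leaves); pivot element 6/5.
After the second pivot the Z-row RHS is 60 − (-13/5)·(5/2) = 133/2.

133/2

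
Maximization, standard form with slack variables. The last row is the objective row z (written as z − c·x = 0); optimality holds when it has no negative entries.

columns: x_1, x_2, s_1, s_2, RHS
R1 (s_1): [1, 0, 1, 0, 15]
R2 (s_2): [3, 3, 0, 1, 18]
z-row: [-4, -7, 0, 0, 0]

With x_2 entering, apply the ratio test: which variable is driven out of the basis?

Column x_2 entries and ratios — s_1: 0 ≤ 0, skip; s_2: 18/3 = 6.
Smallest ratio is 6 in the row of s_2, so s_2 leaves.

s_2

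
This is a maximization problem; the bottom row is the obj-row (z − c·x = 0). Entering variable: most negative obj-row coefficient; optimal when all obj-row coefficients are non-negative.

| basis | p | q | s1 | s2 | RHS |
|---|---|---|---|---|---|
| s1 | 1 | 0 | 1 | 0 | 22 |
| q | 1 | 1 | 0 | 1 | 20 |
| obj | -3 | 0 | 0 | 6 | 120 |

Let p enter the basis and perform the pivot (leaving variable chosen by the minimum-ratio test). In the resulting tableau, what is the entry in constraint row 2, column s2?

1

Ratio test on column p — row 1: 22/1 = 22; row 2: 20/1 = 20. Minimum is 20 at row 2 (q leaves); pivot element 1.
Divide row 2 by 1; eliminate column p from the other rows.
In the new row 2, the s2 entry is the old entry divided by the pivot: 1/1 = 1.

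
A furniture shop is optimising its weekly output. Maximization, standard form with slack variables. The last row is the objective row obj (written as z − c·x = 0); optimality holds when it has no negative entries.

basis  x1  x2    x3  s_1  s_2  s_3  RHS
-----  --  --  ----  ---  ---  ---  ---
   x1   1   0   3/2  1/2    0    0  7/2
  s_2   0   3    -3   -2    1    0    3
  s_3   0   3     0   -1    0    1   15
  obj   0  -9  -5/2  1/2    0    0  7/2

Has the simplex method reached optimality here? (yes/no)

The obj-row has a negative entry -9 in column x2, so it is not optimal.

no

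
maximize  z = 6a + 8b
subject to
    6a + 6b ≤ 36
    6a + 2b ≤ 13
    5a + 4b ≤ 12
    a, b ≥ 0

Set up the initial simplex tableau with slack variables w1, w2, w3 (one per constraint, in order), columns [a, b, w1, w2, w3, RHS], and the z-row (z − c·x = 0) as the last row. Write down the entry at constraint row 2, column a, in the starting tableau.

Constraint 2 has coefficient 6 on a.

6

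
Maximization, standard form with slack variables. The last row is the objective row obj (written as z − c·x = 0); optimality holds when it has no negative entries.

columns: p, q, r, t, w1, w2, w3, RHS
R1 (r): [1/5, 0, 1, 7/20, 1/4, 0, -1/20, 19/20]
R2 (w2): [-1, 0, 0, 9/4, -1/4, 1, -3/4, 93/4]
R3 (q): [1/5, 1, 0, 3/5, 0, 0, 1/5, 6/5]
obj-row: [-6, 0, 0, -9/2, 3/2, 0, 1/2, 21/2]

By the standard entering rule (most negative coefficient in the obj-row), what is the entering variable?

Negative obj-row entries: p: -6, t: -9/2.
The most negative is -6 in column p, so p enters.

p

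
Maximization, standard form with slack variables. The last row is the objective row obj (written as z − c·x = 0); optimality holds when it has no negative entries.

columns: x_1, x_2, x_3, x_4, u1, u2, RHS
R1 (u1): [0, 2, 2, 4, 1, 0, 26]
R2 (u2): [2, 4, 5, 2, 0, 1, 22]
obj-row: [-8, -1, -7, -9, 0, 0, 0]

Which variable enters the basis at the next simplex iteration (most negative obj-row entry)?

x_4

Negative obj-row entries: x_1: -8, x_2: -1, x_3: -7, x_4: -9.
The most negative is -9 in column x_4, so x_4 enters.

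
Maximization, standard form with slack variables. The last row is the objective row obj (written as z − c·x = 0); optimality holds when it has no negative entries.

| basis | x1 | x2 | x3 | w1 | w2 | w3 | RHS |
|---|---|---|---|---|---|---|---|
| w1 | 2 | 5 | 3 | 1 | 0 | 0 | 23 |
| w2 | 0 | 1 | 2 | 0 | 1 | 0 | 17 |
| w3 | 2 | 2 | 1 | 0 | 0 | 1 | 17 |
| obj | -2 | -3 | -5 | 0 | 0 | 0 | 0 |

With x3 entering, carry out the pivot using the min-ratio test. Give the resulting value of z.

Ratio test on column x3 — row 1: 23/3 = 23/3; row 2: 17/2 = 17/2; row 3: 17/1 = 17. Minimum is 23/3 at row 1 (w1 leaves); pivot element 3.
Pivot on row 1; the obj-row RHS becomes 0 − (-5)·(23/3) = 115/3.

115/3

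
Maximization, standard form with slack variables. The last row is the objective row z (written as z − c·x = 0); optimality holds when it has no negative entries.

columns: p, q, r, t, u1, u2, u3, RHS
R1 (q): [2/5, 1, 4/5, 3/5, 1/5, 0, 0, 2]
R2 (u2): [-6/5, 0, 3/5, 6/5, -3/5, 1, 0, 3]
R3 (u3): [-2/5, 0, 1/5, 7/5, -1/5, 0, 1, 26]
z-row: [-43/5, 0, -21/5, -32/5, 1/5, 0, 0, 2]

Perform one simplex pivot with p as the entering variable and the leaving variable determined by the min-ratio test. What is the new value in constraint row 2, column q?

Ratio test on column p — row 1: 2/(2/5) = 5; row 2: entry -6/5 ≤ 0; row 3: entry -2/5 ≤ 0. Minimum is 5 at row 1 (q leaves); pivot element 2/5.
Divide row 1 by 2/5; eliminate column p from the other rows.
Row 2 update in column q: 0 − (-6/5)·(5/2) = 3.

3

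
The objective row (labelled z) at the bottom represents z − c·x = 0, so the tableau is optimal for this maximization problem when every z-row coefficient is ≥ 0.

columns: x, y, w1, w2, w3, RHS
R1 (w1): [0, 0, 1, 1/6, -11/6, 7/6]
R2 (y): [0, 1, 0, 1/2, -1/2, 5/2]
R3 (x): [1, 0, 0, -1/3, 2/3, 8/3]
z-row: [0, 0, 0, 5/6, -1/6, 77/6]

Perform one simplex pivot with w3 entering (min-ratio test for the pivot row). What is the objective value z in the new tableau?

27/2

Ratio test on column w3 — row 1: entry -11/6 ≤ 0; row 2: entry -1/2 ≤ 0; row 3: (8/3)/(2/3) = 4. Minimum is 4 at row 3 (x leaves); pivot element 2/3.
Pivot on row 3; the z-row RHS becomes 77/6 − (-1/6)·4 = 27/2.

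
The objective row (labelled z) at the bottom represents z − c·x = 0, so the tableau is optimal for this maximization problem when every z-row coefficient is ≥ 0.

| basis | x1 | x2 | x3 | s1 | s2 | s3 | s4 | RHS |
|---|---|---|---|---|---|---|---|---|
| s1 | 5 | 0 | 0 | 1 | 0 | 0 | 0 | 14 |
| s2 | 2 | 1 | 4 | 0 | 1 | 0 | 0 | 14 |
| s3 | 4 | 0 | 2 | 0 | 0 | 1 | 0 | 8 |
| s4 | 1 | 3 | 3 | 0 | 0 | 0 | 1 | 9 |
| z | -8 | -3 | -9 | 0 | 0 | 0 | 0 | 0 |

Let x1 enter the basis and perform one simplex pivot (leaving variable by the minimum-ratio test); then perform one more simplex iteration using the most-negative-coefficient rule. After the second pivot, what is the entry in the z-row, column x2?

3

Ratio test on column x1 — row 1: 14/5 = 14/5; row 2: 14/2 = 7; row 3: 8/4 = 2; row 4: 9/1 = 9. Minimum is 2 at row 3 (s3 leaves); pivot element 4.
Divide row 3 by 4; eliminate column x1 from the other rows.
Second iteration: most negative z-row entry is -5 in column x3, so x3 enters.
Ratio test on column x3 — row 1: entry -5/2 ≤ 0; row 2: 10/3 = 10/3; row 3: 2/(1/2) = 4; row 4: 7/(5/2) = 14/5. Minimum is 14/5 at row 4 (s4 leaves); pivot element 5/2.
Divide row 4 by 5/2; eliminate column x3 from the other rows.
After both pivots, the entry at the z-row, column x2 is 3.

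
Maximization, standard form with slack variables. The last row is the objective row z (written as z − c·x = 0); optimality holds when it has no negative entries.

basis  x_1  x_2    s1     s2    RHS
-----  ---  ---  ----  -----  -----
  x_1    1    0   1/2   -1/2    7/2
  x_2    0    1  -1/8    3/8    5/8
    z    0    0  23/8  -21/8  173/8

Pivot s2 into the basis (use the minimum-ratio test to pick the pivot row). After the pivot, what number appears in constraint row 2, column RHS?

Ratio test on column s2 — row 1: entry -1/2 ≤ 0; row 2: (5/8)/(3/8) = 5/3. Minimum is 5/3 at row 2 (x_2 leaves); pivot element 3/8.
Divide row 2 by 3/8; eliminate column s2 from the other rows.
In the new row 2, the RHS entry is the old entry divided by the pivot: (5/8)/(3/8) = 5/3.

5/3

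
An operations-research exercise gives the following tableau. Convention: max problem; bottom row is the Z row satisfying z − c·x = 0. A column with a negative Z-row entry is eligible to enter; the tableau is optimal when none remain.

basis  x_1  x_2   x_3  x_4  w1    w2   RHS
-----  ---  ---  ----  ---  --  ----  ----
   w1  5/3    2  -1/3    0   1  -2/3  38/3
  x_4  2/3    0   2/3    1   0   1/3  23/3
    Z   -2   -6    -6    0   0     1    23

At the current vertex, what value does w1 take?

w1 is basic (row 1); its value is the RHS of that row, 38/3.

38/3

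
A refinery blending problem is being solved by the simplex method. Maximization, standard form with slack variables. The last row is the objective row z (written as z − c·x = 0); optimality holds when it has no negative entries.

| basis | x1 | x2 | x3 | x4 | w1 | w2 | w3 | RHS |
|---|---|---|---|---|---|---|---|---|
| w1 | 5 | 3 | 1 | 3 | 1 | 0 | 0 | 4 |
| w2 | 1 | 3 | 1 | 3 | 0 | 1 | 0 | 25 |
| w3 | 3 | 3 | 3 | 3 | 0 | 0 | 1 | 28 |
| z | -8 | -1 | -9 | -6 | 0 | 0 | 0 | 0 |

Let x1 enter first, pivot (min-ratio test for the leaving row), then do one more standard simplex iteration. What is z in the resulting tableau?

36

Ratio test on column x1 — row 1: 4/5 = 4/5; row 2: 25/1 = 25; row 3: 28/3 = 28/3. Minimum is 4/5 at row 1 (w1 leaves); pivot element 5.
Pivot on row 1; the z-row RHS becomes 0 − (-8)·(4/5) = 32/5.
Next entering variable (most negative z-row entry -37/5): x3.
Ratio test on column x3 — row 1: (4/5)/(1/5) = 4; row 2: (121/5)/(4/5) = 121/4; row 3: (128/5)/(12/5) = 32/3. Minimum is 4 at row 1 (x1 leaves); pivot element 1/5.
After the second pivot the z-row RHS is 32/5 − (-37/5)·4 = 36.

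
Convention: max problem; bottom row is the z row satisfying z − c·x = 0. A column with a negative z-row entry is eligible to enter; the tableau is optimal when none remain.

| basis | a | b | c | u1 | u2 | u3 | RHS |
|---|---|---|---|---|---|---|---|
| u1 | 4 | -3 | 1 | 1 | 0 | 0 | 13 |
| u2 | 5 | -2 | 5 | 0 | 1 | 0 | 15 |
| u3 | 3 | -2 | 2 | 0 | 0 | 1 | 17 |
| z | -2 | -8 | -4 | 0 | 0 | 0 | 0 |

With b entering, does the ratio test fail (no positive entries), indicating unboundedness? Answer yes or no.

yes

Every constraint-row entry in column b is ≤ 0, so increasing b is unbounded.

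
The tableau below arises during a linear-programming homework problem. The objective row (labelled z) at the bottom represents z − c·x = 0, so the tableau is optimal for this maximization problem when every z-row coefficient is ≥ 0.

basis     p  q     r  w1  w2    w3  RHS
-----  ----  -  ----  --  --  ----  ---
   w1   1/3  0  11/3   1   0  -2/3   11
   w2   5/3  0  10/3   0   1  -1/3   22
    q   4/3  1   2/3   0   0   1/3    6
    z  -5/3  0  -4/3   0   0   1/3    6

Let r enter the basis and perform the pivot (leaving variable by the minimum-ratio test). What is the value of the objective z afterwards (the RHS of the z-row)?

Ratio test on column r — row 1: 11/(11/3) = 3; row 2: 22/(10/3) = 33/5; row 3: 6/(2/3) = 9. Minimum is 3 at row 1 (w1 leaves); pivot element 11/3.
Pivot on row 1; the z-row RHS becomes 6 − (-4/3)·3 = 10.

10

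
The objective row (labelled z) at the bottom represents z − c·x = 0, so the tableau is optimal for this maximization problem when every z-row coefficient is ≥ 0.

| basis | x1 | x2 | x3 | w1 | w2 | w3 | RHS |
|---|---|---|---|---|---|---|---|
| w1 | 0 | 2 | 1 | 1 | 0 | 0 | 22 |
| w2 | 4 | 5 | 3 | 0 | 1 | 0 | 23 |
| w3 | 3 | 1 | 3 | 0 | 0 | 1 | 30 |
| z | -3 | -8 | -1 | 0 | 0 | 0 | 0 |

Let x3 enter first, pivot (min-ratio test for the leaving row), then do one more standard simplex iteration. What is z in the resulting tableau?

184/5

Ratio test on column x3 — row 1: 22/1 = 22; row 2: 23/3 = 23/3; row 3: 30/3 = 10. Minimum is 23/3 at row 2 (w2 leaves); pivot element 3.
Pivot on row 2; the z-row RHS becomes 0 − (-1)·(23/3) = 23/3.
Next entering variable (most negative z-row entry -19/3): x2.
Ratio test on column x2 — row 1: (43/3)/(1/3) = 43; row 2: (23/3)/(5/3) = 23/5; row 3: entry -4 ≤ 0. Minimum is 23/5 at row 2 (x3 leaves); pivot element 5/3.
After the second pivot the z-row RHS is 23/3 − (-19/3)·(23/5) = 184/5.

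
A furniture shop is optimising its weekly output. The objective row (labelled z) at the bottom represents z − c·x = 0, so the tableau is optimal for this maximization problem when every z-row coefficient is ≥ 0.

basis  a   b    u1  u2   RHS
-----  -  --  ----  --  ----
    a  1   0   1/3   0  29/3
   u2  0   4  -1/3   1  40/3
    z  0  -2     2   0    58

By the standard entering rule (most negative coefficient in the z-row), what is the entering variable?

Negative z-row entries: b: -2.
The most negative is -2 in column b, so b enters.

b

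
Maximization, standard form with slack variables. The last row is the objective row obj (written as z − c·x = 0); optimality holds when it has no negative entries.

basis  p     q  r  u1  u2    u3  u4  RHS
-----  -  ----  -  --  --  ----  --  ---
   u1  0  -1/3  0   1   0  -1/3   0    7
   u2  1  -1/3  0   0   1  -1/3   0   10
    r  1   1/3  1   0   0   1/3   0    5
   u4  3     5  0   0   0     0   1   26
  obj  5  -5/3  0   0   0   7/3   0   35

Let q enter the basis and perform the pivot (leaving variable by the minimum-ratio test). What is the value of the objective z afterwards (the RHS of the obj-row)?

Ratio test on column q — row 1: entry -1/3 ≤ 0; row 2: entry -1/3 ≤ 0; row 3: 5/(1/3) = 15; row 4: 26/5 = 26/5. Minimum is 26/5 at row 4 (u4 leaves); pivot element 5.
Pivot on row 4; the obj-row RHS becomes 35 − (-5/3)·(26/5) = 131/3.

131/3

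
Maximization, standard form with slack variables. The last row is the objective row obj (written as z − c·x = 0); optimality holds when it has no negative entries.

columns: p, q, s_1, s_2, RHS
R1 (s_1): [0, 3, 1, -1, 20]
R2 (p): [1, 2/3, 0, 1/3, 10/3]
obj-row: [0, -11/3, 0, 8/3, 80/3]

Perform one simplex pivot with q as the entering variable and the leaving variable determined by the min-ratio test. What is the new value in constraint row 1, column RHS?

5

Ratio test on column q — row 1: 20/3 = 20/3; row 2: (10/3)/(2/3) = 5. Minimum is 5 at row 2 (p leaves); pivot element 2/3.
Divide row 2 by 2/3; eliminate column q from the other rows.
Row 1 update in column RHS: 20 − 3·5 = 5.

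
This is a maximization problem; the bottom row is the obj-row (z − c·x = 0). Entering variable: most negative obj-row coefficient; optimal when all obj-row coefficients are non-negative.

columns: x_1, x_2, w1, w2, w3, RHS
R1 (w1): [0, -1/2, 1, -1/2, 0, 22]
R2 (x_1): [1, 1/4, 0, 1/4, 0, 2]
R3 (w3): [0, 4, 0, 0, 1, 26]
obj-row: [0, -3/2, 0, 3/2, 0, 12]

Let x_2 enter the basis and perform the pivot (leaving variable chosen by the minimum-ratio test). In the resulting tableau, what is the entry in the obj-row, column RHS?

Ratio test on column x_2 — row 1: entry -1/2 ≤ 0; row 2: 2/(1/4) = 8; row 3: 26/4 = 13/2. Minimum is 13/2 at row 3 (w3 leaves); pivot element 4.
Divide row 3 by 4; eliminate column x_2 from the other rows.
obj-row update in column RHS: 12 − (-3/2)·(13/2) = 87/4.

87/4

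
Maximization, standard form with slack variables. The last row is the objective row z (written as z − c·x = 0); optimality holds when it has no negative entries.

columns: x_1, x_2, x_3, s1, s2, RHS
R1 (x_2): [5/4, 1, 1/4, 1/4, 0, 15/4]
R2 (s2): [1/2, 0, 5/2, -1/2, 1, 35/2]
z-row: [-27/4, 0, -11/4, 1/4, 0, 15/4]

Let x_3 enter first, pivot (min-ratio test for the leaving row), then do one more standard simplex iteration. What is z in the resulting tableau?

Ratio test on column x_3 — row 1: (15/4)/(1/4) = 15; row 2: (35/2)/(5/2) = 7. Minimum is 7 at row 2 (s2 leaves); pivot element 5/2.
Pivot on row 2; the z-row RHS becomes 15/4 − (-11/4)·7 = 23.
Next entering variable (most negative z-row entry -31/5): x_1.
Ratio test on column x_1 — row 1: 2/(6/5) = 5/3; row 2: 7/(1/5) = 35. Minimum is 5/3 at row 1 (x_2 leaves); pivot element 6/5.
After the second pivot the z-row RHS is 23 − (-31/5)·(5/3) = 100/3.

100/3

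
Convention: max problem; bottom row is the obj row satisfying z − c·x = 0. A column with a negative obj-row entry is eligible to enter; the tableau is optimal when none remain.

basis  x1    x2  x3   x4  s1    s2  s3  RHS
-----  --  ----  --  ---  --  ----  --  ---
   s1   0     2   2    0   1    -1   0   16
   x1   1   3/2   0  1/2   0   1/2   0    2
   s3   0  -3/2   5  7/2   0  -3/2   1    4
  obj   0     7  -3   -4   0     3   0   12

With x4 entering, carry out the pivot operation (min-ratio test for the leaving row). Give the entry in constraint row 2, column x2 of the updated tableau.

12/7

Ratio test on column x4 — row 1: entry 0 ≤ 0; row 2: 2/(1/2) = 4; row 3: 4/(7/2) = 8/7. Minimum is 8/7 at row 3 (s3 leaves); pivot element 7/2.
Divide row 3 by 7/2; eliminate column x4 from the other rows.
Row 2 update in column x2: 3/2 − (1/2)·(-3/7) = 12/7.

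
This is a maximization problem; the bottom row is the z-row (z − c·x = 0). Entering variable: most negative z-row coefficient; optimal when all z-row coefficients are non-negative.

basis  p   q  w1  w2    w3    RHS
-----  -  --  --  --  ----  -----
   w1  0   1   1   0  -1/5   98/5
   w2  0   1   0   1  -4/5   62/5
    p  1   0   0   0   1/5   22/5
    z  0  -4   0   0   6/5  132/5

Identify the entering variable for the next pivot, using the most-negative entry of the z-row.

Negative z-row entries: q: -4.
The most negative is -4 in column q, so q enters.

q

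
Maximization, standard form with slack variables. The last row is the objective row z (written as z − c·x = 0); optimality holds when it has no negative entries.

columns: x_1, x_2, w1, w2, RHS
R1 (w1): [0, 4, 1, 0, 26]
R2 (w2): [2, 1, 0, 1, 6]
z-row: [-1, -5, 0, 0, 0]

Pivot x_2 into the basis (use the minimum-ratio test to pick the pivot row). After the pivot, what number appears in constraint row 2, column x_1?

2

Ratio test on column x_2 — row 1: 26/4 = 13/2; row 2: 6/1 = 6. Minimum is 6 at row 2 (w2 leaves); pivot element 1.
Divide row 2 by 1; eliminate column x_2 from the other rows.
In the new row 2, the x_1 entry is the old entry divided by the pivot: 2/1 = 2.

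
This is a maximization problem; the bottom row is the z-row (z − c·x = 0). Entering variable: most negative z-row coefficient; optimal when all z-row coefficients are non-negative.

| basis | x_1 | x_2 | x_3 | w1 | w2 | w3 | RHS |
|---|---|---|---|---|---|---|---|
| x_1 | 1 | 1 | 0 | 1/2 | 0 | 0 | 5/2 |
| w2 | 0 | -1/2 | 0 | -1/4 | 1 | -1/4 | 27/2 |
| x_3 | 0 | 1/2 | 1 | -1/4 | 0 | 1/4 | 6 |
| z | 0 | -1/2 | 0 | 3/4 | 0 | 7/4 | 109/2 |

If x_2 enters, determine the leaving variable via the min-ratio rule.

x_1

Column x_2 entries and ratios — x_1: (5/2)/1 = 5/2; w2: -1/2 ≤ 0, skip; x_3: 6/(1/2) = 12.
Smallest ratio is 5/2 in the row of x_1, so x_1 leaves.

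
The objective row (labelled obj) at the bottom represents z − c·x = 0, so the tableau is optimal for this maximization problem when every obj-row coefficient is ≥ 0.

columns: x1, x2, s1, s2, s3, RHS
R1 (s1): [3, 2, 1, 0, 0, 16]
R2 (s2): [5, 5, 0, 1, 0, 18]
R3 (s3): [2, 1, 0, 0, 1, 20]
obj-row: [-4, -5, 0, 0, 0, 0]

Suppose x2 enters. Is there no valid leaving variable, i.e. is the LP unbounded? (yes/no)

Column x2 has positive entries in row(s) 1, 2, 3, so the ratio test bounds it — not unbounded.

no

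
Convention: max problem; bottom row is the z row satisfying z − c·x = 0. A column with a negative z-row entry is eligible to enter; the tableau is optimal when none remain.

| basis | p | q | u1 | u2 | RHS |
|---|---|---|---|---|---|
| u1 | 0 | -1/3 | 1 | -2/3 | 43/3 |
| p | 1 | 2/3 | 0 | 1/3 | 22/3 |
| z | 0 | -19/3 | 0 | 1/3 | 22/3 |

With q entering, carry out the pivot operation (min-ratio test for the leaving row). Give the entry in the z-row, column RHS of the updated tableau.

Ratio test on column q — row 1: entry -1/3 ≤ 0; row 2: (22/3)/(2/3) = 11. Minimum is 11 at row 2 (p leaves); pivot element 2/3.
Divide row 2 by 2/3; eliminate column q from the other rows.
z-row update in column RHS: 22/3 − (-19/3)·11 = 77.

77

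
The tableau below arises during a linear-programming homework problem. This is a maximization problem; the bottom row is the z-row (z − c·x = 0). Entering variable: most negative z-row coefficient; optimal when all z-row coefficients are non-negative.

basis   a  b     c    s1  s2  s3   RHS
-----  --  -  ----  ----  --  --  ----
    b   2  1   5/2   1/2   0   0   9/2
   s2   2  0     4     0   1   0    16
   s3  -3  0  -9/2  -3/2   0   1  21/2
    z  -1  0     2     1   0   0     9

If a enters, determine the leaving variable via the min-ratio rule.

b

Column a entries and ratios — b: (9/2)/2 = 9/4; s2: 16/2 = 8; s3: -3 ≤ 0, skip.
Smallest ratio is 9/4 in the row of b, so b leaves.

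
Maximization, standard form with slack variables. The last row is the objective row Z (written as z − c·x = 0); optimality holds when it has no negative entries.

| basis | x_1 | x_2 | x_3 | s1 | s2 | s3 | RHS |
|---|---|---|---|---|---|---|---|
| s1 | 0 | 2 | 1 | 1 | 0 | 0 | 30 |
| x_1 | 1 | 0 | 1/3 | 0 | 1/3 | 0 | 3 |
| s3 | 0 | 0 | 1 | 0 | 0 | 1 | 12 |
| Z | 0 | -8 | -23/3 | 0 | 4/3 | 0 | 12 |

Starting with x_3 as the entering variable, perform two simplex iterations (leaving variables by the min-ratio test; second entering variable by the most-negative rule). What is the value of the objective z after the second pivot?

165

Ratio test on column x_3 — row 1: 30/1 = 30; row 2: 3/(1/3) = 9; row 3: 12/1 = 12. Minimum is 9 at row 2 (x_1 leaves); pivot element 1/3.
Pivot on row 2; the Z-row RHS becomes 12 − (-23/3)·9 = 81.
Next entering variable (most negative Z-row entry -8): x_2.
Ratio test on column x_2 — row 1: 21/2 = 21/2; row 2: entry 0 ≤ 0; row 3: entry 0 ≤ 0. Minimum is 21/2 at row 1 (s1 leaves); pivot element 2.
After the second pivot the Z-row RHS is 81 − (-8)·(21/2) = 165.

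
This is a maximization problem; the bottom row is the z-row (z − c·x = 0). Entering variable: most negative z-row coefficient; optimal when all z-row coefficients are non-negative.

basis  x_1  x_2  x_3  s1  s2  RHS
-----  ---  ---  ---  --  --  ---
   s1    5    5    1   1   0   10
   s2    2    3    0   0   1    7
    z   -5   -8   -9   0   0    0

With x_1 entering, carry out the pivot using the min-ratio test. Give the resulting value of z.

10

Ratio test on column x_1 — row 1: 10/5 = 2; row 2: 7/2 = 7/2. Minimum is 2 at row 1 (s1 leaves); pivot element 5.
Pivot on row 1; the z-row RHS becomes 0 − (-5)·2 = 10.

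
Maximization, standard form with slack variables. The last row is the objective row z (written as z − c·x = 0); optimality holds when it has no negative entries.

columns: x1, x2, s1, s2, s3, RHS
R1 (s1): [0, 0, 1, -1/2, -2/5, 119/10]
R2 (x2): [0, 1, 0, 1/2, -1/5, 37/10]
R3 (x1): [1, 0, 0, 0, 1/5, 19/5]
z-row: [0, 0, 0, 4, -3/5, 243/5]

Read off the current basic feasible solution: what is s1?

119/10

s1 is basic (row 1); its value is the RHS of that row, 119/10.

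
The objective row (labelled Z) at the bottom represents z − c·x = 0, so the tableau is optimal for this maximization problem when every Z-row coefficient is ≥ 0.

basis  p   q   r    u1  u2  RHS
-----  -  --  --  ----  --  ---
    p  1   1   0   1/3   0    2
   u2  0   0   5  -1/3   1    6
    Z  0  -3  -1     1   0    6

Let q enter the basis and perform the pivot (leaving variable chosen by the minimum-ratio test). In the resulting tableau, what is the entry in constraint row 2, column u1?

-1/3

Ratio test on column q — row 1: 2/1 = 2; row 2: entry 0 ≤ 0. Minimum is 2 at row 1 (p leaves); pivot element 1.
Divide row 1 by 1; eliminate column q from the other rows.
Row 2 update in column u1: -1/3 − 0·(1/3) = -1/3.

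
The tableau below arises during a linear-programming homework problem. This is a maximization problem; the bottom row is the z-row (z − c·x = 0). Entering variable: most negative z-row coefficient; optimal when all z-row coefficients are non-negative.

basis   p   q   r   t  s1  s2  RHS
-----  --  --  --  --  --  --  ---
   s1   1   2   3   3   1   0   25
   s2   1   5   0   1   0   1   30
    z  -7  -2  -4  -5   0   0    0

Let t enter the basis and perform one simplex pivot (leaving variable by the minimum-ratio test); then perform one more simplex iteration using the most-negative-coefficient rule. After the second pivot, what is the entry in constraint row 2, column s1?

Ratio test on column t — row 1: 25/3 = 25/3; row 2: 30/1 = 30. Minimum is 25/3 at row 1 (s1 leaves); pivot element 3.
Divide row 1 by 3; eliminate column t from the other rows.
Second iteration: most negative z-row entry is -16/3 in column p, so p enters.
Ratio test on column p — row 1: (25/3)/(1/3) = 25; row 2: (65/3)/(2/3) = 65/2. Minimum is 25 at row 1 (t leaves); pivot element 1/3.
Divide row 1 by 1/3; eliminate column p from the other rows.
After both pivots, the entry at constraint row 2, column s1 is -1.

-1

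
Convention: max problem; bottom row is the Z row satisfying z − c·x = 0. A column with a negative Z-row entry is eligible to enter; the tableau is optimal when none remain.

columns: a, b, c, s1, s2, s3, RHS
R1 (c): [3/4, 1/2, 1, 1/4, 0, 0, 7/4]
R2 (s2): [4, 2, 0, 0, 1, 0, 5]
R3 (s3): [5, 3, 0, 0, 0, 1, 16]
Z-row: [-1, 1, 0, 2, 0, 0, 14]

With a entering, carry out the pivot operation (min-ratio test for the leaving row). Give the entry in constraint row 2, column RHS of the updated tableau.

5/4

Ratio test on column a — row 1: (7/4)/(3/4) = 7/3; row 2: 5/4 = 5/4; row 3: 16/5 = 16/5. Minimum is 5/4 at row 2 (s2 leaves); pivot element 4.
Divide row 2 by 4; eliminate column a from the other rows.
In the new row 2, the RHS entry is the old entry divided by the pivot: 5/4 = 5/4.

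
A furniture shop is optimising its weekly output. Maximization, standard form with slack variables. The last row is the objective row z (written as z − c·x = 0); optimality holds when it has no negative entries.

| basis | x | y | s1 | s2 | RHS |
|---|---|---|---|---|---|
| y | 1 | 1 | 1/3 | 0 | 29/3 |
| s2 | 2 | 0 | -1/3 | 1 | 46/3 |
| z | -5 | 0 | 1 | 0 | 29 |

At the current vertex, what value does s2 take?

46/3

s2 is basic (row 2); its value is the RHS of that row, 46/3.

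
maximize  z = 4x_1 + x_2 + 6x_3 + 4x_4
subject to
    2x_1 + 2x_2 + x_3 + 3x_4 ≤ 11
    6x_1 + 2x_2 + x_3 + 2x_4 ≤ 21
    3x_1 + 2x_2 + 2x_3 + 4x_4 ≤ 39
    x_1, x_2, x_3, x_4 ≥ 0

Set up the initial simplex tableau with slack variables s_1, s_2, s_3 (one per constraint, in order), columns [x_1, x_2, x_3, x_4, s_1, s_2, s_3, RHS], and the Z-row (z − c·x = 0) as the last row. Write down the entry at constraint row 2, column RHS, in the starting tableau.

The RHS of constraint 2 is b_2 = 21.

21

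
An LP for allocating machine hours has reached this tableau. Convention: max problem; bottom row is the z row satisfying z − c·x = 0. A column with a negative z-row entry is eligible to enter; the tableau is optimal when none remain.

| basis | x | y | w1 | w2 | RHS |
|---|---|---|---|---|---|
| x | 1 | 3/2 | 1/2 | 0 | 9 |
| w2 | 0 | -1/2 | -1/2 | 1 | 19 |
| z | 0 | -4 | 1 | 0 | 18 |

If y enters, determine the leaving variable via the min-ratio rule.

x

Column y entries and ratios — x: 9/(3/2) = 6; w2: -1/2 ≤ 0, skip.
Smallest ratio is 6 in the row of x, so x leaves.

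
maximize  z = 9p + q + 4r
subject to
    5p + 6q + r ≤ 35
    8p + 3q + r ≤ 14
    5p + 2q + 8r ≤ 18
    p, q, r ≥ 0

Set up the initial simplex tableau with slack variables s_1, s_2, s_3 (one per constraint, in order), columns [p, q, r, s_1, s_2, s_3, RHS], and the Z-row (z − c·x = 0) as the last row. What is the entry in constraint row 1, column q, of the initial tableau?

Constraint 1 has coefficient 6 on q.

6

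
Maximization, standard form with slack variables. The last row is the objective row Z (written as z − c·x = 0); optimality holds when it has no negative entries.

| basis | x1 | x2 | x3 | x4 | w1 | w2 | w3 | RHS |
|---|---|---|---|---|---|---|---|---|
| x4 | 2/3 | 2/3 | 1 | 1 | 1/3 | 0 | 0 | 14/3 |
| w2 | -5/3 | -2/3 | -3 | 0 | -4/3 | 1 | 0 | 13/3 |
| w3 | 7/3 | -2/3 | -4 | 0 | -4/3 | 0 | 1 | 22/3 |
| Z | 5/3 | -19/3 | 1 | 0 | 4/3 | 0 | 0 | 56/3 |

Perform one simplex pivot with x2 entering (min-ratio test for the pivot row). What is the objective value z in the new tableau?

63

Ratio test on column x2 — row 1: (14/3)/(2/3) = 7; row 2: entry -2/3 ≤ 0; row 3: entry -2/3 ≤ 0. Minimum is 7 at row 1 (x4 leaves); pivot element 2/3.
Pivot on row 1; the Z-row RHS becomes 56/3 − (-19/3)·7 = 63.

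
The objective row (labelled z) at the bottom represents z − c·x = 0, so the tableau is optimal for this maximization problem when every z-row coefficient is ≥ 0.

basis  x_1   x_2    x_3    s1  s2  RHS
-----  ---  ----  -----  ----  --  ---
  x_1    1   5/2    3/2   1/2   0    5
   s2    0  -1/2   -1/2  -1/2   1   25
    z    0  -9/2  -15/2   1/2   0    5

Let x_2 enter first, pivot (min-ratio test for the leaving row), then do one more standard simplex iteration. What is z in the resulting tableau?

30

Ratio test on column x_2 — row 1: 5/(5/2) = 2; row 2: entry -1/2 ≤ 0. Minimum is 2 at row 1 (x_1 leaves); pivot element 5/2.
Pivot on row 1; the z-row RHS becomes 5 − (-9/2)·2 = 14.
Next entering variable (most negative z-row entry -24/5): x_3.
Ratio test on column x_3 — row 1: 2/(3/5) = 10/3; row 2: entry -1/5 ≤ 0. Minimum is 10/3 at row 1 (x_2 leaves); pivot element 3/5.
After the second pivot the z-row RHS is 14 − (-24/5)·(10/3) = 30.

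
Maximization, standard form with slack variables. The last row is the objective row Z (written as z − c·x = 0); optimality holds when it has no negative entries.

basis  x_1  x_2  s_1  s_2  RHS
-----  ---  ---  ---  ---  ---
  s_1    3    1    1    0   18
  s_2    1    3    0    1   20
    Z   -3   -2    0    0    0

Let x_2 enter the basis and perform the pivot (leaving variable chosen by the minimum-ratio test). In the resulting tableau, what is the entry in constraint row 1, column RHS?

34/3

Ratio test on column x_2 — row 1: 18/1 = 18; row 2: 20/3 = 20/3. Minimum is 20/3 at row 2 (s_2 leaves); pivot element 3.
Divide row 2 by 3; eliminate column x_2 from the other rows.
Row 1 update in column RHS: 18 − 1·(20/3) = 34/3.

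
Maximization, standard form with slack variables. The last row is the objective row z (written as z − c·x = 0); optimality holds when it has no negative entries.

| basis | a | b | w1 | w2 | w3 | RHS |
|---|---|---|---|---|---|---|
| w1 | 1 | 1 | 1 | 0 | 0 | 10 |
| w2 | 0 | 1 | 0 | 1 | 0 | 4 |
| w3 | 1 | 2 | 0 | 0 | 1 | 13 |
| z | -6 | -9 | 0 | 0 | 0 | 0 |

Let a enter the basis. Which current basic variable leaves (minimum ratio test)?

Column a entries and ratios — w1: 10/1 = 10; w2: 0 ≤ 0, skip; w3: 13/1 = 13.
Smallest ratio is 10 in the row of w1, so w1 leaves.

w1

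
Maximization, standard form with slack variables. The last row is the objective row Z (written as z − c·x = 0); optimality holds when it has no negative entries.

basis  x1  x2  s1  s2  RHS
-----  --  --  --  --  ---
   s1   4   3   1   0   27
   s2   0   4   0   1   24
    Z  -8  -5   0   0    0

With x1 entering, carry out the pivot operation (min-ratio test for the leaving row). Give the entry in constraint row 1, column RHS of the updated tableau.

Ratio test on column x1 — row 1: 27/4 = 27/4; row 2: entry 0 ≤ 0. Minimum is 27/4 at row 1 (s1 leaves); pivot element 4.
Divide row 1 by 4; eliminate column x1 from the other rows.
In the new row 1, the RHS entry is the old entry divided by the pivot: 27/4 = 27/4.

27/4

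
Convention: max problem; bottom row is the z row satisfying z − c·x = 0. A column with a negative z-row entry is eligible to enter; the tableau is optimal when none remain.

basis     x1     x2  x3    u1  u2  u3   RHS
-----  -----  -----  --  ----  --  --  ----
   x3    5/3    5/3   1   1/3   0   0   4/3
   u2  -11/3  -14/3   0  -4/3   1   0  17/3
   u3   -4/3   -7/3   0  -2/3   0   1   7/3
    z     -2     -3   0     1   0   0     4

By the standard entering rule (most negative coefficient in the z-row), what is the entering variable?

x2

Negative z-row entries: x1: -2, x2: -3.
The most negative is -3 in column x2, so x2 enters.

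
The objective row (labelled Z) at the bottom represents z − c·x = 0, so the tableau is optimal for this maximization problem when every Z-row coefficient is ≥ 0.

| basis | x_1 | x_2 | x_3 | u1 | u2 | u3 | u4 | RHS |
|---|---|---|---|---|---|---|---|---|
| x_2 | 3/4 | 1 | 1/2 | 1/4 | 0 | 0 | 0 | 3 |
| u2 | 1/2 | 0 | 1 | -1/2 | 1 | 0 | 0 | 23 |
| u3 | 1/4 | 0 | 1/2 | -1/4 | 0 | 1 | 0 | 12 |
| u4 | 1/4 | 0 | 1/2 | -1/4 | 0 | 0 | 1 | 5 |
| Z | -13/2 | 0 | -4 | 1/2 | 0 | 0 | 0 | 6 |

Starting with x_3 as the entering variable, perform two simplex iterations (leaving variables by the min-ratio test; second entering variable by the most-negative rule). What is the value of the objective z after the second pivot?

32

Ratio test on column x_3 — row 1: 3/(1/2) = 6; row 2: 23/1 = 23; row 3: 12/(1/2) = 24; row 4: 5/(1/2) = 10. Minimum is 6 at row 1 (x_2 leaves); pivot element 1/2.
Pivot on row 1; the Z-row RHS becomes 6 − (-4)·6 = 30.
Next entering variable (most negative Z-row entry -1/2): x_1.
Ratio test on column x_1 — row 1: 6/(3/2) = 4; row 2: entry -1 ≤ 0; row 3: entry -1/2 ≤ 0; row 4: entry -1/2 ≤ 0. Minimum is 4 at row 1 (x_3 leaves); pivot element 3/2.
After the second pivot the Z-row RHS is 30 − (-1/2)·4 = 32.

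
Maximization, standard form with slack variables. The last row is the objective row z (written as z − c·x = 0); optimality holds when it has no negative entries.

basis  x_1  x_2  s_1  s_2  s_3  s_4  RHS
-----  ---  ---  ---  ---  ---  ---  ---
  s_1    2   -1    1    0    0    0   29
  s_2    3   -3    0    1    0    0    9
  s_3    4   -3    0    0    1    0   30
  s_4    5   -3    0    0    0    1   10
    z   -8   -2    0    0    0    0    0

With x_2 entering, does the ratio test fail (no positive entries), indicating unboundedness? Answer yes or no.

Every constraint-row entry in column x_2 is ≤ 0, so increasing x_2 is unbounded.

yes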